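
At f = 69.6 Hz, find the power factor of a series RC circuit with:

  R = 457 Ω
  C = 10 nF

Step 1 — Angular frequency: ω = 2π·f = 2π·69.6 = 437.3 rad/s.
Step 2 — Component impedances:
  R: Z = R = 457 Ω
  C: Z = 1/(jωC) = -j/(ω·C) = 0 - j2.287e+05 Ω
Step 3 — Series combination: Z_total = R + C = 457 - j2.287e+05 Ω = 2.287e+05∠-89.9° Ω.
Step 4 — Power factor: PF = cos(φ) = Re(Z)/|Z| = 457/2.2867e+05 = 0.001999.
Step 5 — Type: Im(Z) = -2.287e+05 ⇒ leading (phase φ = -89.9°).

PF = 0.001999 (leading, φ = -89.9°)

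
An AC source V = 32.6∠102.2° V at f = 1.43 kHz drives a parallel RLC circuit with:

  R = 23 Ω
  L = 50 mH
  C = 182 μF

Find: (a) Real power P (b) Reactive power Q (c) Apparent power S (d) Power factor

Step 1 — Angular frequency: ω = 2π·f = 2π·1430 = 8985 rad/s.
Step 2 — Component impedances:
  R: Z = R = 23 Ω
  L: Z = jωL = j·8985·0.05 = 0 + j449.2 Ω
  C: Z = 1/(jωC) = -j/(ω·C) = 0 - j0.6115 Ω
Step 3 — Parallel combination: 1/Z_total = 1/R + 1/L + 1/C; Z_total = 0.01629 - j0.6119 Ω = 0.6121∠-88.5° Ω.
Step 4 — Source phasor: V = 32.6∠102.2° V = -6.889 + j31.86 V.
Step 5 — Current: I = V / Z = -52.33 - j9.865 A = 53.26∠-169.3° A.
Step 6 — Complex power: S = V·I* = 46.21 - j1736 VA.
Step 7 — Real power: P = Re(S) = 46.21 W.
Step 8 — Reactive power: Q = Im(S) = -1736 VAR.
Step 9 — Apparent power: |S| = 1736 VA.
Step 10 — Power factor: PF = P/|S| = 0.02661 (leading).

(a) P = 46.21 W  (b) Q = -1736 VAR  (c) S = 1736 VA  (d) PF = 0.02661 (leading)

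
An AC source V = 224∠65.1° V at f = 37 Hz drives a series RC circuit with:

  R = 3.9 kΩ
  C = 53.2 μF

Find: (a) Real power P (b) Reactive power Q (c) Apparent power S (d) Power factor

Step 1 — Angular frequency: ω = 2π·f = 2π·37 = 232.5 rad/s.
Step 2 — Component impedances:
  R: Z = R = 3900 Ω
  C: Z = 1/(jωC) = -j/(ω·C) = 0 - j80.85 Ω
Step 3 — Series combination: Z_total = R + C = 3900 - j80.85 Ω = 3901∠-1.2° Ω.
Step 4 — Source phasor: V = 224∠65.1° V = 94.31 + j203.2 V.
Step 5 — Current: I = V / Z = 0.02309 + j0.05258 A = 0.05742∠66.3° A.
Step 6 — Complex power: S = V·I* = 12.86 - j0.2666 VA.
Step 7 — Real power: P = Re(S) = 12.86 W.
Step 8 — Reactive power: Q = Im(S) = -0.2666 VAR.
Step 9 — Apparent power: |S| = 12.86 VA.
Step 10 — Power factor: PF = P/|S| = 0.9998 (leading).

(a) P = 12.86 W  (b) Q = -0.2666 VAR  (c) S = 12.86 VA  (d) PF = 0.9998 (leading)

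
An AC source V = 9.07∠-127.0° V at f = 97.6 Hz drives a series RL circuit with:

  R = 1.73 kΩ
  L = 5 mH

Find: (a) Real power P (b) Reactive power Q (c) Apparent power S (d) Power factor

Step 1 — Angular frequency: ω = 2π·f = 2π·97.6 = 613.2 rad/s.
Step 2 — Component impedances:
  R: Z = R = 1730 Ω
  L: Z = jωL = j·613.2·0.005 = 0 + j3.066 Ω
Step 3 — Series combination: Z_total = R + L = 1730 + j3.066 Ω = 1730∠0.1° Ω.
Step 4 — Source phasor: V = 9.07∠-127.0° V = -5.458 - j7.244 V.
Step 5 — Current: I = V / Z = -0.003163 - j0.004181 A = 0.005243∠-127.1° A.
Step 6 — Complex power: S = V·I* = 0.04755 + j8.428e-05 VA.
Step 7 — Real power: P = Re(S) = 0.04755 W.
Step 8 — Reactive power: Q = Im(S) = 8.428e-05 VAR.
Step 9 — Apparent power: |S| = 0.04755 VA.
Step 10 — Power factor: PF = P/|S| = 1 (lagging).

(a) P = 0.04755 W  (b) Q = 8.428e-05 VAR  (c) S = 0.04755 VA  (d) PF = 1 (lagging)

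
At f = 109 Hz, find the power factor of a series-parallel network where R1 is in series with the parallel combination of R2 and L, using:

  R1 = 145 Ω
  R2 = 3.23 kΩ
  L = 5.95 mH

Step 1 — Angular frequency: ω = 2π·f = 2π·109 = 684.9 rad/s.
Step 2 — Component impedances:
  R1: Z = R = 145 Ω
  R2: Z = R = 3230 Ω
  L: Z = jωL = j·684.9·0.00595 = 0 + j4.075 Ω
Step 3 — Parallel branch: R2 || L = 1/(1/R2 + 1/L) = 0.005141 + j4.075 Ω.
Step 4 — Series with R1: Z_total = R1 + (R2 || L) = 145 + j4.075 Ω = 145.1∠1.6° Ω.
Step 5 — Power factor: PF = cos(φ) = Re(Z)/|Z| = 145.005/145.062 = 0.9996.
Step 6 — Type: Im(Z) = 4.075 ⇒ lagging (phase φ = 1.6°).

PF = 0.9996 (lagging, φ = 1.6°)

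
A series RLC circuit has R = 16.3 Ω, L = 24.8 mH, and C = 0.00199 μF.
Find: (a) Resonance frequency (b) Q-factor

Step 1 — Resonance condition Im(Z)=0 gives ω₀ = 1/√(LC).
Step 2 — ω₀ = 1/√(0.0248·1.99e-09) = 1.423e+05 rad/s.
Step 3 — f₀ = ω₀/(2π) = 2.266e+04 Hz.
Step 4 — Series Q: Q = ω₀L/R = 1.423e+05·0.0248/16.3 = 216.6.

(a) f₀ = 2.266e+04 Hz  (b) Q = 216.6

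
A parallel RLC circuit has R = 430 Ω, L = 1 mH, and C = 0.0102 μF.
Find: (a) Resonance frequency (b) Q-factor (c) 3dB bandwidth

Step 1 — Resonance: ω₀ = 1/√(LC) = 1/√(0.001·1.02e-08) = 3.131e+05 rad/s.
Step 2 — f₀ = ω₀/(2π) = 4.983e+04 Hz.
Step 3 — Parallel Q: Q = R/(ω₀L) = 430/(3.131e+05·0.001) = 1.373.
Step 4 — Bandwidth: Δω = ω₀/Q = 2.28e+05 rad/s; BW = Δω/(2π) = 3.629e+04 Hz.

(a) f₀ = 4.983e+04 Hz  (b) Q = 1.373  (c) BW = 3.629e+04 Hz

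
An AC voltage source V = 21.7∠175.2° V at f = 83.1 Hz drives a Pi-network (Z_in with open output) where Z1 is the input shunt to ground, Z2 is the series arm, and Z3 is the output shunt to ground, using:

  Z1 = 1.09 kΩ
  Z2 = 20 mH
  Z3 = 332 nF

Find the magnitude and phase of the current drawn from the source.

Step 1 — Angular frequency: ω = 2π·f = 2π·83.1 = 522.1 rad/s.
Step 2 — Component impedances:
  Z1: Z = R = 1090 Ω
  Z2: Z = jωL = j·522.1·0.02 = 0 + j10.44 Ω
  Z3: Z = 1/(jωC) = -j/(ω·C) = 0 - j5769 Ω
Step 3 — With open output, the series arm Z2 and the output shunt Z3 appear in series to ground: Z2 + Z3 = 0 - j5758 Ω.
Step 4 — Parallel with input shunt Z1: Z_in = Z1 || (Z2 + Z3) = 1052 - j199.2 Ω = 1071∠-10.7° Ω.
Step 5 — Source phasor: V = 21.7∠175.2° V = -21.62 + j1.816 V.
Step 6 — Ohm's law: I = V / Z_total = (-21.62 + j1.816) / (1052 - j199.2) = -0.02015 - j0.002089 A.
Step 7 — Convert to polar: |I| = 0.02026 A, ∠I = -174.1°.

I = 0.02026∠-174.1° A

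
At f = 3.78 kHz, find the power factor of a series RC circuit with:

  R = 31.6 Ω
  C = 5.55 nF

Step 1 — Angular frequency: ω = 2π·f = 2π·3780 = 2.375e+04 rad/s.
Step 2 — Component impedances:
  R: Z = R = 31.6 Ω
  C: Z = 1/(jωC) = -j/(ω·C) = 0 - j7586 Ω
Step 3 — Series combination: Z_total = R + C = 31.6 - j7586 Ω = 7586∠-89.8° Ω.
Step 4 — Power factor: PF = cos(φ) = Re(Z)/|Z| = 31.6/7586.5 = 0.004165.
Step 5 — Type: Im(Z) = -7586 ⇒ leading (phase φ = -89.8°).

PF = 0.004165 (leading, φ = -89.8°)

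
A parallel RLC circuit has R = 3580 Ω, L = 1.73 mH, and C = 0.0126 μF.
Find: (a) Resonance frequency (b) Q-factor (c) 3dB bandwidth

Step 1 — Resonance: ω₀ = 1/√(LC) = 1/√(0.00173·1.26e-08) = 2.142e+05 rad/s.
Step 2 — f₀ = ω₀/(2π) = 3.409e+04 Hz.
Step 3 — Parallel Q: Q = R/(ω₀L) = 3580/(2.142e+05·0.00173) = 9.662.
Step 4 — Bandwidth: Δω = ω₀/Q = 2.217e+04 rad/s; BW = Δω/(2π) = 3528 Hz.

(a) f₀ = 3.409e+04 Hz  (b) Q = 9.662  (c) BW = 3528 Hz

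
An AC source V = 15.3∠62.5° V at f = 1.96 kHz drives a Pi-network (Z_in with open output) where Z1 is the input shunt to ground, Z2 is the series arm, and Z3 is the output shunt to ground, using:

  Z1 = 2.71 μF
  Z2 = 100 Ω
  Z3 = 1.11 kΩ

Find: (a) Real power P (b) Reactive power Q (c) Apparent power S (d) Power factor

Step 1 — Angular frequency: ω = 2π·f = 2π·1960 = 1.232e+04 rad/s.
Step 2 — Component impedances:
  Z1: Z = 1/(jωC) = -j/(ω·C) = 0 - j29.96 Ω
  Z2: Z = R = 100 Ω
  Z3: Z = R = 1110 Ω
Step 3 — With open output, the series arm Z2 and the output shunt Z3 appear in series to ground: Z2 + Z3 = 1210 Ω.
Step 4 — Parallel with input shunt Z1: Z_in = Z1 || (Z2 + Z3) = 0.7415 - j29.95 Ω = 29.95∠-88.6° Ω.
Step 5 — Source phasor: V = 15.3∠62.5° V = 7.065 + j13.57 V.
Step 6 — Current: I = V / Z = -0.4471 + j0.247 A = 0.5108∠151.1° A.
Step 7 — Complex power: S = V·I* = 0.1935 - j7.812 VA.
Step 8 — Real power: P = Re(S) = 0.1935 W.
Step 9 — Reactive power: Q = Im(S) = -7.812 VAR.
Step 10 — Apparent power: |S| = 7.815 VA.
Step 11 — Power factor: PF = P/|S| = 0.02476 (leading).

(a) P = 0.1935 W  (b) Q = -7.812 VAR  (c) S = 7.815 VA  (d) PF = 0.02476 (leading)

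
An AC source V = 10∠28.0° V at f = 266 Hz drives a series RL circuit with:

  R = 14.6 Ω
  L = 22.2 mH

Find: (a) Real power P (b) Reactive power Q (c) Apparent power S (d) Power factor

Step 1 — Angular frequency: ω = 2π·f = 2π·266 = 1671 rad/s.
Step 2 — Component impedances:
  R: Z = R = 14.6 Ω
  L: Z = jωL = j·1671·0.0222 = 0 + j37.1 Ω
Step 3 — Series combination: Z_total = R + L = 14.6 + j37.1 Ω = 39.87∠68.5° Ω.
Step 4 — Source phasor: V = 10∠28.0° V = 8.829 + j4.695 V.
Step 5 — Current: I = V / Z = 0.1907 - j0.1629 A = 0.2508∠-40.5° A.
Step 6 — Complex power: S = V·I* = 0.9183 + j2.334 VA.
Step 7 — Real power: P = Re(S) = 0.9183 W.
Step 8 — Reactive power: Q = Im(S) = 2.334 VAR.
Step 9 — Apparent power: |S| = 2.508 VA.
Step 10 — Power factor: PF = P/|S| = 0.3662 (lagging).

(a) P = 0.9183 W  (b) Q = 2.334 VAR  (c) S = 2.508 VA  (d) PF = 0.3662 (lagging)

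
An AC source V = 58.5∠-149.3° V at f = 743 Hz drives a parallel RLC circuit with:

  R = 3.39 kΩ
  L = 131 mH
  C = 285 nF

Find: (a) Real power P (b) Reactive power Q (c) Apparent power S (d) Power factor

Step 1 — Angular frequency: ω = 2π·f = 2π·743 = 4668 rad/s.
Step 2 — Component impedances:
  R: Z = R = 3390 Ω
  L: Z = jωL = j·4668·0.131 = 0 + j611.6 Ω
  C: Z = 1/(jωC) = -j/(ω·C) = 0 - j751.6 Ω
Step 3 — Parallel combination: 1/Z_total = 1/R + 1/L + 1/C; Z_total = 1640 + j1694 Ω = 2358∠45.9° Ω.
Step 4 — Source phasor: V = 58.5∠-149.3° V = -50.3 - j29.87 V.
Step 5 — Current: I = V / Z = -0.02394 + j0.006515 A = 0.02481∠164.8° A.
Step 6 — Complex power: S = V·I* = 1.01 + j1.043 VA.
Step 7 — Real power: P = Re(S) = 1.01 W.
Step 8 — Reactive power: Q = Im(S) = 1.043 VAR.
Step 9 — Apparent power: |S| = 1.451 VA.
Step 10 — Power factor: PF = P/|S| = 0.6956 (lagging).

(a) P = 1.01 W  (b) Q = 1.043 VAR  (c) S = 1.451 VA  (d) PF = 0.6956 (lagging)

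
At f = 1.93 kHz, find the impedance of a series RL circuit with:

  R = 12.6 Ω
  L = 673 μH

Step 1 — Angular frequency: ω = 2π·f = 2π·1930 = 1.213e+04 rad/s.
Step 2 — Component impedances:
  R: Z = R = 12.6 Ω
  L: Z = jωL = j·1.213e+04·0.000673 = 0 + j8.161 Ω
Step 3 — Series combination: Z_total = R + L = 12.6 + j8.161 Ω = 15.01∠32.9° Ω.

Z = 12.6 + j8.161 Ω = 15.01∠32.9° Ω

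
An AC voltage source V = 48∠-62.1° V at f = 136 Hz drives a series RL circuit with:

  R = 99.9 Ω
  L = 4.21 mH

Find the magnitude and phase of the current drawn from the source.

Step 1 — Angular frequency: ω = 2π·f = 2π·136 = 854.5 rad/s.
Step 2 — Component impedances:
  R: Z = R = 99.9 Ω
  L: Z = jωL = j·854.5·0.00421 = 0 + j3.598 Ω
Step 3 — Series combination: Z_total = R + L = 99.9 + j3.598 Ω = 99.96∠2.1° Ω.
Step 4 — Source phasor: V = 48∠-62.1° V = 22.46 - j42.42 V.
Step 5 — Ohm's law: I = V / Z_total = (22.46 - j42.42) / (99.9 + j3.598) = 0.2093 - j0.4322 A.
Step 6 — Convert to polar: |I| = 0.4802 A, ∠I = -64.2°.

I = 0.4802∠-64.2° A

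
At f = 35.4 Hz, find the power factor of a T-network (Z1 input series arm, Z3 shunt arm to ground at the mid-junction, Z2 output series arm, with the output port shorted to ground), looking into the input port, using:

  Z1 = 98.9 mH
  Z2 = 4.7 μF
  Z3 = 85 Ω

Step 1 — Angular frequency: ω = 2π·f = 2π·35.4 = 222.4 rad/s.
Step 2 — Component impedances:
  Z1: Z = jωL = j·222.4·0.0989 = 0 + j22 Ω
  Z2: Z = 1/(jωC) = -j/(ω·C) = 0 - j956.6 Ω
  Z3: Z = R = 85 Ω
Step 3 — With the output port shorted to ground, the output series arm Z2 runs from the junction to ground; the shunt arm Z3 also runs from the junction to ground. They appear in parallel: Z3 || Z2 = 84.33 - j7.494 Ω.
Step 4 — Series with input arm Z1: Z_in = Z1 + (Z3 || Z2) = 84.33 + j14.5 Ω = 85.57∠9.8° Ω.
Step 5 — Power factor: PF = cos(φ) = Re(Z)/|Z| = 84.33/85.57 = 0.9855.
Step 6 — Type: Im(Z) = 14.5 ⇒ lagging (phase φ = 9.8°).

PF = 0.9855 (lagging, φ = 9.8°)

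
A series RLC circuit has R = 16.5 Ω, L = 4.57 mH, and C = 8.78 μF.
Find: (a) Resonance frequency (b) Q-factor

Step 1 — Resonance condition Im(Z)=0 gives ω₀ = 1/√(LC).
Step 2 — ω₀ = 1/√(0.00457·8.78e-06) = 4992 rad/s.
Step 3 — f₀ = ω₀/(2π) = 794.5 Hz.
Step 4 — Series Q: Q = ω₀L/R = 4992·0.00457/16.5 = 1.383.

(a) f₀ = 794.5 Hz  (b) Q = 1.383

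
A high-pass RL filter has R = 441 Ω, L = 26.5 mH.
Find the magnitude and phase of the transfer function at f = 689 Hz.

Step 1 — Angular frequency: ω = 2π·689 = 4329 rad/s.
Step 2 — Transfer function: H(jω) = jωL/(R + jωL).
Step 3 — Numerator jωL = j·114.7; denominator R + jωL = 441 + j114.7.
Step 4 — H = 0.06338 + j0.2437.
Step 5 — Magnitude: |H| = 0.2518 (-12.0 dB); phase: φ = 75.4°.

|H| = 0.2518 (-12.0 dB), φ = 75.4°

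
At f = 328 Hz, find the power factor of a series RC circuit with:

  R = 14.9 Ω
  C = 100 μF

Step 1 — Angular frequency: ω = 2π·f = 2π·328 = 2061 rad/s.
Step 2 — Component impedances:
  R: Z = R = 14.9 Ω
  C: Z = 1/(jωC) = -j/(ω·C) = 0 - j4.852 Ω
Step 3 — Series combination: Z_total = R + C = 14.9 - j4.852 Ω = 15.67∠-18.0° Ω.
Step 4 — Power factor: PF = cos(φ) = Re(Z)/|Z| = 14.9/15.67 = 0.9509.
Step 5 — Type: Im(Z) = -4.852 ⇒ leading (phase φ = -18.0°).

PF = 0.9509 (leading, φ = -18.0°)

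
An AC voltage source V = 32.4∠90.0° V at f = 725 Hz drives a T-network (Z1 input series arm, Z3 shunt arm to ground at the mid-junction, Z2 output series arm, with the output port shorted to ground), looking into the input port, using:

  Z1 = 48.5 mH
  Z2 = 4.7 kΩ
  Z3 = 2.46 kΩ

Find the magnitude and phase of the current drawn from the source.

Step 1 — Angular frequency: ω = 2π·f = 2π·725 = 4555 rad/s.
Step 2 — Component impedances:
  Z1: Z = jωL = j·4555·0.0485 = 0 + j220.9 Ω
  Z2: Z = R = 4700 Ω
  Z3: Z = R = 2460 Ω
Step 3 — With the output port shorted to ground, the output series arm Z2 runs from the junction to ground; the shunt arm Z3 also runs from the junction to ground. They appear in parallel: Z3 || Z2 = 1615 Ω.
Step 4 — Series with input arm Z1: Z_in = Z1 + (Z3 || Z2) = 1615 + j220.9 Ω = 1630∠7.8° Ω.
Step 5 — Source phasor: V = 32.4∠90.0° V = 0 + j32.4 V.
Step 6 — Ohm's law: I = V / Z_total = (0 + j32.4) / (1615 + j220.9) = 0.002695 + j0.0197 A.
Step 7 — Convert to polar: |I| = 0.01988 A, ∠I = 82.2°.

I = 0.01988∠82.2° A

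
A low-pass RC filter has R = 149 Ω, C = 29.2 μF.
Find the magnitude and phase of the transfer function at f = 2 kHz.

Step 1 — Angular frequency: ω = 2π·2000 = 1.257e+04 rad/s.
Step 2 — Transfer function: H(jω) = 1/(1 + jωRC).
Step 3 — Denominator: 1 + jωRC = 1 + j·1.257e+04·149·2.92e-05 = 1 + j54.67.
Step 4 — H = 0.0003344 - j0.01828.
Step 5 — Magnitude: |H| = 0.01829 (-34.8 dB); phase: φ = -89.0°.

|H| = 0.01829 (-34.8 dB), φ = -89.0°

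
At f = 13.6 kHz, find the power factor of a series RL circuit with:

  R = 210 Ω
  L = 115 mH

Step 1 — Angular frequency: ω = 2π·f = 2π·1.36e+04 = 8.545e+04 rad/s.
Step 2 — Component impedances:
  R: Z = R = 210 Ω
  L: Z = jωL = j·8.545e+04·0.115 = 0 + j9827 Ω
Step 3 — Series combination: Z_total = R + L = 210 + j9827 Ω = 9829∠88.8° Ω.
Step 4 — Power factor: PF = cos(φ) = Re(Z)/|Z| = 210/9829 = 0.02137.
Step 5 — Type: Im(Z) = 9827 ⇒ lagging (phase φ = 88.8°).

PF = 0.02137 (lagging, φ = 88.8°)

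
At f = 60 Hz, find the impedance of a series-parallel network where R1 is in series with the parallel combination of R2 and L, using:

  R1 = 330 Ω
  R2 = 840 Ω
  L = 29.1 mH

Step 1 — Angular frequency: ω = 2π·f = 2π·60 = 377 rad/s.
Step 2 — Component impedances:
  R1: Z = R = 330 Ω
  R2: Z = R = 840 Ω
  L: Z = jωL = j·377·0.0291 = 0 + j10.97 Ω
Step 3 — Parallel branch: R2 || L = 1/(1/R2 + 1/L) = 0.1433 + j10.97 Ω.
Step 4 — Series with R1: Z_total = R1 + (R2 || L) = 330.1 + j10.97 Ω = 330.3∠1.9° Ω.

Z = 330.1 + j10.97 Ω = 330.3∠1.9° Ω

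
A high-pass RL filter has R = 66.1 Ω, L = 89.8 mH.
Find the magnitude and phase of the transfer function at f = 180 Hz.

Step 1 — Angular frequency: ω = 2π·180 = 1131 rad/s.
Step 2 — Transfer function: H(jω) = jωL/(R + jωL).
Step 3 — Numerator jωL = j·101.6; denominator R + jωL = 66.1 + j101.6.
Step 4 — H = 0.7024 + j0.4572.
Step 5 — Magnitude: |H| = 0.8381 (-1.5 dB); phase: φ = 33.1°.

|H| = 0.8381 (-1.5 dB), φ = 33.1°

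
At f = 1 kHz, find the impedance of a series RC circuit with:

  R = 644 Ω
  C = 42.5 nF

Step 1 — Angular frequency: ω = 2π·f = 2π·1000 = 6283 rad/s.
Step 2 — Component impedances:
  R: Z = R = 644 Ω
  C: Z = 1/(jωC) = -j/(ω·C) = 0 - j3745 Ω
Step 3 — Series combination: Z_total = R + C = 644 - j3745 Ω = 3800∠-80.2° Ω.

Z = 644 - j3745 Ω = 3800∠-80.2° Ω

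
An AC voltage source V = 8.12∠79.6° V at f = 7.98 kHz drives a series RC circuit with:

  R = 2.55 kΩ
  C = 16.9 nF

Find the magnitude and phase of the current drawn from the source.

Step 1 — Angular frequency: ω = 2π·f = 2π·7980 = 5.014e+04 rad/s.
Step 2 — Component impedances:
  R: Z = R = 2550 Ω
  C: Z = 1/(jωC) = -j/(ω·C) = 0 - j1180 Ω
Step 3 — Series combination: Z_total = R + C = 2550 - j1180 Ω = 2810∠-24.8° Ω.
Step 4 — Source phasor: V = 8.12∠79.6° V = 1.466 + j7.987 V.
Step 5 — Ohm's law: I = V / Z_total = (1.466 + j7.987) / (2550 - j1180) = -0.0007204 + j0.002799 A.
Step 6 — Convert to polar: |I| = 0.00289 A, ∠I = 104.4°.

I = 0.00289∠104.4° A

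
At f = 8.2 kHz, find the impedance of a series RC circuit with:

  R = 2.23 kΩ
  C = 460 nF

Step 1 — Angular frequency: ω = 2π·f = 2π·8200 = 5.152e+04 rad/s.
Step 2 — Component impedances:
  R: Z = R = 2230 Ω
  C: Z = 1/(jωC) = -j/(ω·C) = 0 - j42.19 Ω
Step 3 — Series combination: Z_total = R + C = 2230 - j42.19 Ω = 2230∠-1.1° Ω.

Z = 2230 - j42.19 Ω = 2230∠-1.1° Ω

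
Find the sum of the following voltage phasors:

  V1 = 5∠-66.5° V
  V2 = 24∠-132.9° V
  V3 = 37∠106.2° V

Step 1 — Convert each phasor to rectangular form:
  V1 = 5·(cos(-66.5°) + j·sin(-66.5°)) = 1.994 - j4.585 V
  V2 = 24·(cos(-132.9°) + j·sin(-132.9°)) = -16.34 - j17.58 V
  V3 = 37·(cos(106.2°) + j·sin(106.2°)) = -10.32 + j35.53 V
Step 2 — Sum components: V_total = -24.67 + j13.36 V.
Step 3 — Convert to polar: |V_total| = 28.05 V, ∠V_total = 151.6°.

V_total = 28.05∠151.6° V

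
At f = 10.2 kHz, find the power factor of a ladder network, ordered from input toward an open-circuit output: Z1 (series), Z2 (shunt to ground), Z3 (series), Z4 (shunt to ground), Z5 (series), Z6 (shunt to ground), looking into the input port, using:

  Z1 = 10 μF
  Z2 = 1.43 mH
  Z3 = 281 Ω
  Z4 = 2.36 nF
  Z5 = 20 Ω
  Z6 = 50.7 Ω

Step 1 — Angular frequency: ω = 2π·f = 2π·1.02e+04 = 6.409e+04 rad/s.
Step 2 — Component impedances:
  Z1: Z = 1/(jωC) = -j/(ω·C) = 0 - j1.56 Ω
  Z2: Z = jωL = j·6.409e+04·0.00143 = 0 + j91.65 Ω
  Z3: Z = R = 281 Ω
  Z4: Z = 1/(jωC) = -j/(ω·C) = 0 - j6612 Ω
  Z5: Z = R = 20 Ω
  Z6: Z = R = 50.7 Ω
Step 3 — Ladder network (open output): work backward from the far end, alternating series and parallel combinations. Z_in = 22.39 + j84.3 Ω = 87.22∠75.1° Ω.
Step 4 — Power factor: PF = cos(φ) = Re(Z)/|Z| = 22.39/87.22 = 0.2567.
Step 5 — Type: Im(Z) = 84.3 ⇒ lagging (phase φ = 75.1°).

PF = 0.2567 (lagging, φ = 75.1°)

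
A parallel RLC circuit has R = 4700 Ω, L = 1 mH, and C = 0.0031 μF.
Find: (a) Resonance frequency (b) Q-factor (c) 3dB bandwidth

Step 1 — Resonance: ω₀ = 1/√(LC) = 1/√(0.001·3.1e-09) = 5.68e+05 rad/s.
Step 2 — f₀ = ω₀/(2π) = 9.039e+04 Hz.
Step 3 — Parallel Q: Q = R/(ω₀L) = 4700/(5.68e+05·0.001) = 8.275.
Step 4 — Bandwidth: Δω = ω₀/Q = 6.863e+04 rad/s; BW = Δω/(2π) = 1.092e+04 Hz.

(a) f₀ = 9.039e+04 Hz  (b) Q = 8.275  (c) BW = 1.092e+04 Hz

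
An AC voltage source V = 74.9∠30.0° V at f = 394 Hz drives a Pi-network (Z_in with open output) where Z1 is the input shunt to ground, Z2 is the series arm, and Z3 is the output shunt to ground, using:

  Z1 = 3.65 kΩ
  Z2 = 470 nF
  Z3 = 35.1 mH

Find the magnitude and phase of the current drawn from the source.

Step 1 — Angular frequency: ω = 2π·f = 2π·394 = 2476 rad/s.
Step 2 — Component impedances:
  Z1: Z = R = 3650 Ω
  Z2: Z = 1/(jωC) = -j/(ω·C) = 0 - j859.5 Ω
  Z3: Z = jωL = j·2476·0.0351 = 0 + j86.89 Ω
Step 3 — With open output, the series arm Z2 and the output shunt Z3 appear in series to ground: Z2 + Z3 = 0 - j772.6 Ω.
Step 4 — Parallel with input shunt Z1: Z_in = Z1 || (Z2 + Z3) = 156.5 - j739.4 Ω = 755.8∠-78.0° Ω.
Step 5 — Source phasor: V = 74.9∠30.0° V = 64.87 + j37.45 V.
Step 6 — Ohm's law: I = V / Z_total = (64.87 + j37.45) / (156.5 - j739.4) = -0.0307 + j0.09422 A.
Step 7 — Convert to polar: |I| = 0.0991 A, ∠I = 108.0°.

I = 0.0991∠108.0° A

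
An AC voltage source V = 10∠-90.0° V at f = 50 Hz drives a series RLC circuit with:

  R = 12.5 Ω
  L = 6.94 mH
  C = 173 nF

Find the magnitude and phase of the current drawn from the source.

Step 1 — Angular frequency: ω = 2π·f = 2π·50 = 314.2 rad/s.
Step 2 — Component impedances:
  R: Z = R = 12.5 Ω
  L: Z = jωL = j·314.2·0.00694 = 0 + j2.18 Ω
  C: Z = 1/(jωC) = -j/(ω·C) = 0 - j1.84e+04 Ω
Step 3 — Series combination: Z_total = R + L + C = 12.5 - j1.84e+04 Ω = 1.84e+04∠-90.0° Ω.
Step 4 — Source phasor: V = 10∠-90.0° V = 0 - j10 V.
Step 5 — Ohm's law: I = V / Z_total = (0 - j10) / (12.5 - j1.84e+04) = 0.0005436 - j3.693e-07 A.
Step 6 — Convert to polar: |I| = 0.0005436 A, ∠I = -0.0°.

I = 0.0005436∠-0.0° A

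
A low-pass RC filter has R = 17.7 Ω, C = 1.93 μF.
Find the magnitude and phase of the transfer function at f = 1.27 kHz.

Step 1 — Angular frequency: ω = 2π·1270 = 7980 rad/s.
Step 2 — Transfer function: H(jω) = 1/(1 + jωRC).
Step 3 — Denominator: 1 + jωRC = 1 + j·7980·17.7·1.93e-06 = 1 + j0.2726.
Step 4 — H = 0.9308 - j0.2537.
Step 5 — Magnitude: |H| = 0.9648 (-0.3 dB); phase: φ = -15.2°.

|H| = 0.9648 (-0.3 dB), φ = -15.2°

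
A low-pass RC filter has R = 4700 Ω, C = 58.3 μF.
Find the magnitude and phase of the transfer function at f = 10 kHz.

Step 1 — Angular frequency: ω = 2π·1e+04 = 6.283e+04 rad/s.
Step 2 — Transfer function: H(jω) = 1/(1 + jωRC).
Step 3 — Denominator: 1 + jωRC = 1 + j·6.283e+04·4700·5.83e-05 = 1 + j1.722e+04.
Step 4 — H = 3.374e-09 - j5.808e-05.
Step 5 — Magnitude: |H| = 5.808e-05 (-84.7 dB); phase: φ = -90.0°.

|H| = 5.808e-05 (-84.7 dB), φ = -90.0°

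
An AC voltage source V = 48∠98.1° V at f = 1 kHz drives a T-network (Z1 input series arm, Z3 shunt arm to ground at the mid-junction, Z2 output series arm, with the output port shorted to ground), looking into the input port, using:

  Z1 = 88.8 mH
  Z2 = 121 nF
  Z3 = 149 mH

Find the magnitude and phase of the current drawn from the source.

Step 1 — Angular frequency: ω = 2π·f = 2π·1000 = 6283 rad/s.
Step 2 — Component impedances:
  Z1: Z = jωL = j·6283·0.0888 = 0 + j557.9 Ω
  Z2: Z = 1/(jωC) = -j/(ω·C) = 0 - j1315 Ω
  Z3: Z = jωL = j·6283·0.149 = 0 + j936.2 Ω
Step 3 — With the output port shorted to ground, the output series arm Z2 runs from the junction to ground; the shunt arm Z3 also runs from the junction to ground. They appear in parallel: Z3 || Z2 = 0 + j3248 Ω.
Step 4 — Series with input arm Z1: Z_in = Z1 + (Z3 || Z2) = 0 + j3806 Ω = 3806∠90.0° Ω.
Step 5 — Source phasor: V = 48∠98.1° V = -6.763 + j47.52 V.
Step 6 — Ohm's law: I = V / Z_total = (-6.763 + j47.52) / (0 + j3806) = 0.01249 + j0.001777 A.
Step 7 — Convert to polar: |I| = 0.01261 A, ∠I = 8.1°.

I = 0.01261∠8.1° A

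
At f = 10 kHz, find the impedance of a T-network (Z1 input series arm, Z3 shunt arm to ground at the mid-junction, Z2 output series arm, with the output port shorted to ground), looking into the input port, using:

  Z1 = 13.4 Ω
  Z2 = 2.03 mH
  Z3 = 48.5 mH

Step 1 — Angular frequency: ω = 2π·f = 2π·1e+04 = 6.283e+04 rad/s.
Step 2 — Component impedances:
  Z1: Z = R = 13.4 Ω
  Z2: Z = jωL = j·6.283e+04·0.00203 = 0 + j127.5 Ω
  Z3: Z = jωL = j·6.283e+04·0.0485 = 0 + j3047 Ω
Step 3 — With the output port shorted to ground, the output series arm Z2 runs from the junction to ground; the shunt arm Z3 also runs from the junction to ground. They appear in parallel: Z3 || Z2 = 0 + j122.4 Ω.
Step 4 — Series with input arm Z1: Z_in = Z1 + (Z3 || Z2) = 13.4 + j122.4 Ω = 123.2∠83.8° Ω.

Z = 13.4 + j122.4 Ω = 123.2∠83.8° Ω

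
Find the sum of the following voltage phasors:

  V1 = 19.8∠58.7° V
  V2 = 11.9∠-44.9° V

Step 1 — Convert each phasor to rectangular form:
  V1 = 19.8·(cos(58.7°) + j·sin(58.7°)) = 10.29 + j16.92 V
  V2 = 11.9·(cos(-44.9°) + j·sin(-44.9°)) = 8.429 - j8.4 V
Step 2 — Sum components: V_total = 18.72 + j8.518 V.
Step 3 — Convert to polar: |V_total| = 20.56 V, ∠V_total = 24.5°.

V_total = 20.56∠24.5° V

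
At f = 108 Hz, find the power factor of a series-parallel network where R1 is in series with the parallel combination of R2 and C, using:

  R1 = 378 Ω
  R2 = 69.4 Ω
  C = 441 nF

Step 1 — Angular frequency: ω = 2π·f = 2π·108 = 678.6 rad/s.
Step 2 — Component impedances:
  R1: Z = R = 378 Ω
  R2: Z = R = 69.4 Ω
  C: Z = 1/(jωC) = -j/(ω·C) = 0 - j3342 Ω
Step 3 — Parallel branch: R2 || C = 1/(1/R2 + 1/C) = 69.37 - j1.441 Ω.
Step 4 — Series with R1: Z_total = R1 + (R2 || C) = 447.4 - j1.441 Ω = 447.4∠-0.2° Ω.
Step 5 — Power factor: PF = cos(φ) = Re(Z)/|Z| = 447.4/447.4 = 1.
Step 6 — Type: Im(Z) = -1.441 ⇒ leading (phase φ = -0.2°).

PF = 1 (leading, φ = -0.2°)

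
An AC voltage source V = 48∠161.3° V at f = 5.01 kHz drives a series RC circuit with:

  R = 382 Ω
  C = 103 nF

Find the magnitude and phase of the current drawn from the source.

Step 1 — Angular frequency: ω = 2π·f = 2π·5010 = 3.148e+04 rad/s.
Step 2 — Component impedances:
  R: Z = R = 382 Ω
  C: Z = 1/(jωC) = -j/(ω·C) = 0 - j308.4 Ω
Step 3 — Series combination: Z_total = R + C = 382 - j308.4 Ω = 491∠-38.9° Ω.
Step 4 — Source phasor: V = 48∠161.3° V = -45.47 + j15.39 V.
Step 5 — Ohm's law: I = V / Z_total = (-45.47 + j15.39) / (382 - j308.4) = -0.09174 - j0.03379 A.
Step 6 — Convert to polar: |I| = 0.09777 A, ∠I = -159.8°.

I = 0.09777∠-159.8° A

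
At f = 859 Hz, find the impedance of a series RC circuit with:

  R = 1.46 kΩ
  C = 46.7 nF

Step 1 — Angular frequency: ω = 2π·f = 2π·859 = 5397 rad/s.
Step 2 — Component impedances:
  R: Z = R = 1460 Ω
  C: Z = 1/(jωC) = -j/(ω·C) = 0 - j3967 Ω
Step 3 — Series combination: Z_total = R + C = 1460 - j3967 Ω = 4228∠-69.8° Ω.

Z = 1460 - j3967 Ω = 4228∠-69.8° Ω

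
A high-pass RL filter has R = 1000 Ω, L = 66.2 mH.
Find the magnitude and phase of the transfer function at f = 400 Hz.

Step 1 — Angular frequency: ω = 2π·400 = 2513 rad/s.
Step 2 — Transfer function: H(jω) = jωL/(R + jωL).
Step 3 — Numerator jωL = j·166.4; denominator R + jωL = 1000 + j166.4.
Step 4 — H = 0.02694 + j0.1619.
Step 5 — Magnitude: |H| = 0.1641 (-15.7 dB); phase: φ = 80.6°.

|H| = 0.1641 (-15.7 dB), φ = 80.6°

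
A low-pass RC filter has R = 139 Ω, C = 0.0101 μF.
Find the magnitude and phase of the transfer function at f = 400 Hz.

Step 1 — Angular frequency: ω = 2π·400 = 2513 rad/s.
Step 2 — Transfer function: H(jω) = 1/(1 + jωRC).
Step 3 — Denominator: 1 + jωRC = 1 + j·2513·139·1.01e-08 = 1 + j0.003528.
Step 4 — H = 1 - j0.003528.
Step 5 — Magnitude: |H| = 1 (-0.0 dB); phase: φ = -0.2°.

|H| = 1 (-0.0 dB), φ = -0.2°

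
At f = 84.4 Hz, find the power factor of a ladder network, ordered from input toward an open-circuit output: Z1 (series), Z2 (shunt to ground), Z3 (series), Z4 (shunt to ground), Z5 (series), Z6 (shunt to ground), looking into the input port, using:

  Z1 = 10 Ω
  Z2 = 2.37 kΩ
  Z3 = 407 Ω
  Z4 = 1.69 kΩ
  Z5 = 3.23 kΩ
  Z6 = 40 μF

Step 1 — Angular frequency: ω = 2π·f = 2π·84.4 = 530.3 rad/s.
Step 2 — Component impedances:
  Z1: Z = R = 10 Ω
  Z2: Z = R = 2370 Ω
  Z3: Z = R = 407 Ω
  Z4: Z = R = 1690 Ω
  Z5: Z = R = 3230 Ω
  Z6: Z = 1/(jωC) = -j/(ω·C) = 0 - j47.14 Ω
Step 3 — Ladder network (open output): work backward from the far end, alternating series and parallel combinations. Z_in = 934.8 - j2.068 Ω = 934.8∠-0.1° Ω.
Step 4 — Power factor: PF = cos(φ) = Re(Z)/|Z| = 934.8/934.8 = 1.
Step 5 — Type: Im(Z) = -2.068 ⇒ leading (phase φ = -0.1°).

PF = 1 (leading, φ = -0.1°)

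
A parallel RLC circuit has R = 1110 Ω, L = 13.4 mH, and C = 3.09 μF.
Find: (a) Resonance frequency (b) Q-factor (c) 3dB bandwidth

Step 1 — Resonance: ω₀ = 1/√(LC) = 1/√(0.0134·3.09e-06) = 4914 rad/s.
Step 2 — f₀ = ω₀/(2π) = 782.1 Hz.
Step 3 — Parallel Q: Q = R/(ω₀L) = 1110/(4914·0.0134) = 16.86.
Step 4 — Bandwidth: Δω = ω₀/Q = 291.6 rad/s; BW = Δω/(2π) = 46.4 Hz.

(a) f₀ = 782.1 Hz  (b) Q = 16.86  (c) BW = 46.4 Hz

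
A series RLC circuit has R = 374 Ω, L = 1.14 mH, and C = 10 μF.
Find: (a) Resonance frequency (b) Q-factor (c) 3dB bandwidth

Step 1 — Resonance: ω₀ = 1/√(LC) = 1/√(0.00114·1e-05) = 9366 rad/s.
Step 2 — f₀ = ω₀/(2π) = 1491 Hz.
Step 3 — Series Q: Q = ω₀L/R = 9366·0.00114/374 = 0.02855.
Step 4 — Bandwidth: Δω = ω₀/Q = 3.281e+05 rad/s; BW = Δω/(2π) = 5.221e+04 Hz.

(a) f₀ = 1491 Hz  (b) Q = 0.02855  (c) BW = 5.221e+04 Hz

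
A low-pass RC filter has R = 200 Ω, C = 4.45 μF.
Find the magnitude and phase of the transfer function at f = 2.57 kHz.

Step 1 — Angular frequency: ω = 2π·2570 = 1.615e+04 rad/s.
Step 2 — Transfer function: H(jω) = 1/(1 + jωRC).
Step 3 — Denominator: 1 + jωRC = 1 + j·1.615e+04·200·4.45e-06 = 1 + j14.37.
Step 4 — H = 0.004818 - j0.06925.
Step 5 — Magnitude: |H| = 0.06941 (-23.2 dB); phase: φ = -86.0°.

|H| = 0.06941 (-23.2 dB), φ = -86.0°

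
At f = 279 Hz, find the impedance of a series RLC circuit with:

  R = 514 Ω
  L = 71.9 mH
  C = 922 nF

Step 1 — Angular frequency: ω = 2π·f = 2π·279 = 1753 rad/s.
Step 2 — Component impedances:
  R: Z = R = 514 Ω
  L: Z = jωL = j·1753·0.0719 = 0 + j126 Ω
  C: Z = 1/(jωC) = -j/(ω·C) = 0 - j618.7 Ω
Step 3 — Series combination: Z_total = R + L + C = 514 - j492.7 Ω = 712∠-43.8° Ω.

Z = 514 - j492.7 Ω = 712∠-43.8° Ω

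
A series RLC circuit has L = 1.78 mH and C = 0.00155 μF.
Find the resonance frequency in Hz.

Step 1 — Resonance condition Im(Z)=0 gives ω₀ = 1/√(LC).
Step 2 — ω₀ = 1/√(0.00178·1.55e-09) = 6.02e+05 rad/s.
Step 3 — f₀ = ω₀/(2π) = 9.582e+04 Hz.

f₀ = 9.582e+04 Hz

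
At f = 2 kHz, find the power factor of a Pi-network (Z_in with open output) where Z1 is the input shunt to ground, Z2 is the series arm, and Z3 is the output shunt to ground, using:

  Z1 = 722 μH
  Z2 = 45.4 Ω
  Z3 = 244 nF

Step 1 — Angular frequency: ω = 2π·f = 2π·2000 = 1.257e+04 rad/s.
Step 2 — Component impedances:
  Z1: Z = jωL = j·1.257e+04·0.000722 = 0 + j9.073 Ω
  Z2: Z = R = 45.4 Ω
  Z3: Z = 1/(jωC) = -j/(ω·C) = 0 - j326.1 Ω
Step 3 — With open output, the series arm Z2 and the output shunt Z3 appear in series to ground: Z2 + Z3 = 45.4 - j326.1 Ω.
Step 4 — Parallel with input shunt Z1: Z_in = Z1 || (Z2 + Z3) = 0.03643 + j9.327 Ω = 9.327∠89.8° Ω.
Step 5 — Power factor: PF = cos(φ) = Re(Z)/|Z| = 0.03643/9.327 = 0.003906.
Step 6 — Type: Im(Z) = 9.327 ⇒ lagging (phase φ = 89.8°).

PF = 0.003906 (lagging, φ = 89.8°)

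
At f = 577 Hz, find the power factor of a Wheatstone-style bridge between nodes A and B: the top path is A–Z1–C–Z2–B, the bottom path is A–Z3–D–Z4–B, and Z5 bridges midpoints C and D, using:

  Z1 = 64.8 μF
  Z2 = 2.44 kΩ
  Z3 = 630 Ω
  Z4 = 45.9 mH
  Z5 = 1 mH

Step 1 — Angular frequency: ω = 2π·f = 2π·577 = 3625 rad/s.
Step 2 — Component impedances:
  Z1: Z = 1/(jωC) = -j/(ω·C) = 0 - j4.257 Ω
  Z2: Z = R = 2440 Ω
  Z3: Z = R = 630 Ω
  Z4: Z = jωL = j·3625·0.0459 = 0 + j166.4 Ω
  Z5: Z = jωL = j·3625·0.001 = 0 + j3.625 Ω
Step 3 — Bridge requires nodal analysis (the Z5 bridge couples midpoints C and D, so the two paths cannot be reduced to a simple series/parallel combination). Setting node B to ground and injecting 1 A at node A, the 3-node admittance system at A, C, D solves to V_A = Z_AB = 11.79 + j165 Ω = 165.4∠85.9° Ω.
Step 4 — Power factor: PF = cos(φ) = Re(Z)/|Z| = 11.7919/165.374 = 0.0713.
Step 5 — Type: Im(Z) = 165 ⇒ lagging (phase φ = 85.9°).

PF = 0.0713 (lagging, φ = 85.9°)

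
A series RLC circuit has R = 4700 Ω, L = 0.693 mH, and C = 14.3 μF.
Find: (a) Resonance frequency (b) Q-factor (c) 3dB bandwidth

Step 1 — Resonance condition Im(Z)=0 gives ω₀ = 1/√(LC).
Step 2 — ω₀ = 1/√(0.000693·1.43e-05) = 1.005e+04 rad/s.
Step 3 — f₀ = ω₀/(2π) = 1599 Hz.
Step 4 — Series Q: Q = ω₀L/R = 1.005e+04·0.000693/4700 = 0.001481.
Step 5 — 3dB bandwidth: Δω = ω₀/Q = 6.782e+06 rad/s; BW = Δω/(2π) = 1.079e+06 Hz.

(a) f₀ = 1599 Hz  (b) Q = 0.001481  (c) BW = 1.079e+06 Hz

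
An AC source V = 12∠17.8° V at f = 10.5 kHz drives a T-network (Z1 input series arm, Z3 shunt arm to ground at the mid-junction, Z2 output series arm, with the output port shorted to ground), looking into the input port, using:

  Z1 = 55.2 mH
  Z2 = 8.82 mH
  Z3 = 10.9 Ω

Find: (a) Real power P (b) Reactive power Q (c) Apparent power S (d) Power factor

Step 1 — Angular frequency: ω = 2π·f = 2π·1.05e+04 = 6.597e+04 rad/s.
Step 2 — Component impedances:
  Z1: Z = jωL = j·6.597e+04·0.0552 = 0 + j3642 Ω
  Z2: Z = jωL = j·6.597e+04·0.00882 = 0 + j581.9 Ω
  Z3: Z = R = 10.9 Ω
Step 3 — With the output port shorted to ground, the output series arm Z2 runs from the junction to ground; the shunt arm Z3 also runs from the junction to ground. They appear in parallel: Z3 || Z2 = 10.9 + j0.2041 Ω.
Step 4 — Series with input arm Z1: Z_in = Z1 + (Z3 || Z2) = 10.9 + j3642 Ω = 3642∠89.8° Ω.
Step 5 — Source phasor: V = 12∠17.8° V = 11.43 + j3.668 V.
Step 6 — Current: I = V / Z = 0.001017 - j0.003134 A = 0.003295∠-72.0° A.
Step 7 — Complex power: S = V·I* = 0.0001183 + j0.03954 VA.
Step 8 — Real power: P = Re(S) = 0.0001183 W.
Step 9 — Reactive power: Q = Im(S) = 0.03954 VAR.
Step 10 — Apparent power: |S| = 0.03954 VA.
Step 11 — Power factor: PF = P/|S| = 0.002992 (lagging).

(a) P = 0.0001183 W  (b) Q = 0.03954 VAR  (c) S = 0.03954 VA  (d) PF = 0.002992 (lagging)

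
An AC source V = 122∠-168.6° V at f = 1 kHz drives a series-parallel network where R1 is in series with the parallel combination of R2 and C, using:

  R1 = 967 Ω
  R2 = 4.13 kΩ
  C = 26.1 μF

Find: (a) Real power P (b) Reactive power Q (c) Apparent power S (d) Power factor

Step 1 — Angular frequency: ω = 2π·f = 2π·1000 = 6283 rad/s.
Step 2 — Component impedances:
  R1: Z = R = 967 Ω
  R2: Z = R = 4130 Ω
  C: Z = 1/(jωC) = -j/(ω·C) = 0 - j6.098 Ω
Step 3 — Parallel branch: R2 || C = 1/(1/R2 + 1/C) = 0.009003 - j6.098 Ω.
Step 4 — Series with R1: Z_total = R1 + (R2 || C) = 967 - j6.098 Ω = 967∠-0.4° Ω.
Step 5 — Source phasor: V = 122∠-168.6° V = -119.6 - j24.11 V.
Step 6 — Current: I = V / Z = -0.1235 - j0.02572 A = 0.1262∠-168.2° A.
Step 7 — Complex power: S = V·I* = 15.39 - j0.09706 VA.
Step 8 — Real power: P = Re(S) = 15.39 W.
Step 9 — Reactive power: Q = Im(S) = -0.09706 VAR.
Step 10 — Apparent power: |S| = 15.39 VA.
Step 11 — Power factor: PF = P/|S| = 1 (leading).

(a) P = 15.39 W  (b) Q = -0.09706 VAR  (c) S = 15.39 VA  (d) PF = 1 (leading)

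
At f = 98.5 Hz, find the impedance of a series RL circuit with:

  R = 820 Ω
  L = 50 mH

Step 1 — Angular frequency: ω = 2π·f = 2π·98.5 = 618.9 rad/s.
Step 2 — Component impedances:
  R: Z = R = 820 Ω
  L: Z = jωL = j·618.9·0.05 = 0 + j30.94 Ω
Step 3 — Series combination: Z_total = R + L = 820 + j30.94 Ω = 820.6∠2.2° Ω.

Z = 820 + j30.94 Ω = 820.6∠2.2° Ω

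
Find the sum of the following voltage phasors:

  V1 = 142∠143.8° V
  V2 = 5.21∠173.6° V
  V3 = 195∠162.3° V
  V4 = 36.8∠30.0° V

Step 1 — Convert each phasor to rectangular form:
  V1 = 142·(cos(143.8°) + j·sin(143.8°)) = -114.6 + j83.87 V
  V2 = 5.21·(cos(173.6°) + j·sin(173.6°)) = -5.178 + j0.5808 V
  V3 = 195·(cos(162.3°) + j·sin(162.3°)) = -185.8 + j59.29 V
  V4 = 36.8·(cos(30.0°) + j·sin(30.0°)) = 31.87 + j18.4 V
Step 2 — Sum components: V_total = -273.7 + j162.1 V.
Step 3 — Convert to polar: |V_total| = 318.1 V, ∠V_total = 149.4°.

V_total = 318.1∠149.4° V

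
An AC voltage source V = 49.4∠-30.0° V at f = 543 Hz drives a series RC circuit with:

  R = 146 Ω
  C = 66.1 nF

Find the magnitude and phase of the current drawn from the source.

Step 1 — Angular frequency: ω = 2π·f = 2π·543 = 3412 rad/s.
Step 2 — Component impedances:
  R: Z = R = 146 Ω
  C: Z = 1/(jωC) = -j/(ω·C) = 0 - j4434 Ω
Step 3 — Series combination: Z_total = R + C = 146 - j4434 Ω = 4437∠-88.1° Ω.
Step 4 — Source phasor: V = 49.4∠-30.0° V = 42.78 - j24.7 V.
Step 5 — Ohm's law: I = V / Z_total = (42.78 - j24.7) / (146 - j4434) = 0.005882 + j0.009454 A.
Step 6 — Convert to polar: |I| = 0.01113 A, ∠I = 58.1°.

I = 0.01113∠58.1° A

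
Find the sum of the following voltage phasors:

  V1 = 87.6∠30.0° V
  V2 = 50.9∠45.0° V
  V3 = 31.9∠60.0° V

Step 1 — Convert each phasor to rectangular form:
  V1 = 87.6·(cos(30.0°) + j·sin(30.0°)) = 75.86 + j43.8 V
  V2 = 50.9·(cos(45.0°) + j·sin(45.0°)) = 35.99 + j35.99 V
  V3 = 31.9·(cos(60.0°) + j·sin(60.0°)) = 15.95 + j27.63 V
Step 2 — Sum components: V_total = 127.8 + j107.4 V.
Step 3 — Convert to polar: |V_total| = 167 V, ∠V_total = 40.0°.

V_total = 167∠40.0° V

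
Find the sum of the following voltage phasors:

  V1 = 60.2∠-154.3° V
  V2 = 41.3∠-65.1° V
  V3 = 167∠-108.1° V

Step 1 — Convert each phasor to rectangular form:
  V1 = 60.2·(cos(-154.3°) + j·sin(-154.3°)) = -54.24 - j26.11 V
  V2 = 41.3·(cos(-65.1°) + j·sin(-65.1°)) = 17.39 - j37.46 V
  V3 = 167·(cos(-108.1°) + j·sin(-108.1°)) = -51.88 - j158.7 V
Step 2 — Sum components: V_total = -88.74 - j222.3 V.
Step 3 — Convert to polar: |V_total| = 239.4 V, ∠V_total = -111.8°.

V_total = 239.4∠-111.8° V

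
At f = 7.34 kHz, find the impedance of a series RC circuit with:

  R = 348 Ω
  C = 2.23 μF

Step 1 — Angular frequency: ω = 2π·f = 2π·7340 = 4.612e+04 rad/s.
Step 2 — Component impedances:
  R: Z = R = 348 Ω
  C: Z = 1/(jωC) = -j/(ω·C) = 0 - j9.723 Ω
Step 3 — Series combination: Z_total = R + C = 348 - j9.723 Ω = 348.1∠-1.6° Ω.

Z = 348 - j9.723 Ω = 348.1∠-1.6° Ω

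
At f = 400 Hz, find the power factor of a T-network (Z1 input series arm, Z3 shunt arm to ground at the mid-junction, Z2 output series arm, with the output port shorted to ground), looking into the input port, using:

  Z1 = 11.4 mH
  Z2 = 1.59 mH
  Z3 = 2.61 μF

Step 1 — Angular frequency: ω = 2π·f = 2π·400 = 2513 rad/s.
Step 2 — Component impedances:
  Z1: Z = jωL = j·2513·0.0114 = 0 + j28.65 Ω
  Z2: Z = jωL = j·2513·0.00159 = 0 + j3.996 Ω
  Z3: Z = 1/(jωC) = -j/(ω·C) = 0 - j152.4 Ω
Step 3 — With the output port shorted to ground, the output series arm Z2 runs from the junction to ground; the shunt arm Z3 also runs from the junction to ground. They appear in parallel: Z3 || Z2 = 0 + j4.104 Ω.
Step 4 — Series with input arm Z1: Z_in = Z1 + (Z3 || Z2) = 0 + j32.76 Ω = 32.76∠90.0° Ω.
Step 5 — Power factor: PF = cos(φ) = Re(Z)/|Z| = 0/32.76 = 0.
Step 6 — Type: Im(Z) = 32.76 ⇒ lagging (phase φ = 90.0°).

PF = 0 (lagging, φ = 90.0°)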